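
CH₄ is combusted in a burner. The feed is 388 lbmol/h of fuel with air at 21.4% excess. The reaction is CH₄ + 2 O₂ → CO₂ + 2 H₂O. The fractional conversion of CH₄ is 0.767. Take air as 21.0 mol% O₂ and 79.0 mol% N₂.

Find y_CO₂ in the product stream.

0.0611

Stoichiometric O₂ = 2 × 388 = 776 lbmol/h; O₂ fed = 776 × 1.214 = 942.1 lbmol/h.
N₂ fed = 942.1 × 79/21 = 3544 lbmol/h.
Fuel reacted = 0.767 × 388 → ξ = 297.6 lbmol/h.
Outlet (n = n₀ + ν ξ):
  CH₄: 388 − 1(297.6) = 90.4
  O₂: 942.1 − 2(297.6) = 346.9
  N₂: 3544 (inert)
  CO₂: 0 + 1(297.6) = 297.6
  H₂O: 0 + 2(297.6) = 595.2
Total out = 4874 lbmol/h; y_CO₂ = 297.6 / 4874 = 0.06106.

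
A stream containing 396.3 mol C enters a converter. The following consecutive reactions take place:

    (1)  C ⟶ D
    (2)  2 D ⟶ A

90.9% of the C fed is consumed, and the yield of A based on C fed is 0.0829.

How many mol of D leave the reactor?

295 mol

Conversion of C: C consumed = 1ξ₁ = 0.909 × 396.3 → ξ₁ = 360.2 mol.
Yield of A: 1ξ₂ / 396.3 = 0.0829 → ξ₂ = 32.85 mol.
Outlet amounts (n = n₀ + Σ ν·ξ):
  C: 396.3 − 1(360.2) = 36.06
  D: 0 + 1(360.2) − 2(32.85) = 294.5
  A: 0 + 1(32.85) = 32.85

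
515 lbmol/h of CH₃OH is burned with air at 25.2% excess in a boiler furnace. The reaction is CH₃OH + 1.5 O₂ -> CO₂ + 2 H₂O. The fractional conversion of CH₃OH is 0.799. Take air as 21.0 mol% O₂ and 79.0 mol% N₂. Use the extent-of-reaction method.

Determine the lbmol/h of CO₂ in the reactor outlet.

Stoichiometric O₂ = 1.5 × 515 = 772.5 lbmol/h; O₂ fed = 772.5 × 1.252 = 967.2 lbmol/h.
N₂ fed = 967.2 × 79/21 = 3638 lbmol/h.
Fuel reacted = 0.799 × 515 → ξ = 411.5 lbmol/h.
Outlet (n = n₀ + ν ξ):
  CH₃OH: 515 − 1(411.5) = 103.5
  O₂: 967.2 − 1.5(411.5) = 349.9
  N₂: 3638 (inert)
  CO₂: 0 + 1(411.5) = 411.5
  H₂O: 0 + 2(411.5) = 823

411 lbmol/h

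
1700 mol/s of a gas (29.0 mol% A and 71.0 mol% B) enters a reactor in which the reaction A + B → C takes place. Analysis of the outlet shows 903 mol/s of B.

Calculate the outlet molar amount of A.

For B: n = n₀ − 1ξ → 903 = 1207 − 1ξ, giving ξ = 304 mol/s.
Outlet amounts (n = n₀ + ν ξ):
  A: 493 − 1(304) = 189
  B: 1207 − 1(304) = 903
  C: 0 + 1(304) = 304

189 mol/s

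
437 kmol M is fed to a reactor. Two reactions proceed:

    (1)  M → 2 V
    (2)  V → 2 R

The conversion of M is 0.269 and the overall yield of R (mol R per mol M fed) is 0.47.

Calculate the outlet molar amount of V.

Conversion of M: M consumed = 1ξ₁ = 0.269 × 437 → ξ₁ = 117.6 kmol.
Yield of R: 2ξ₂ / 437 = 0.47 → ξ₂ = 102.7 kmol.
Outlet amounts (n = n₀ + Σ ν·ξ):
  M: 437 − 1(117.6) = 319.4
  V: 0 + 2(117.6) − 1(102.7) = 132.4
  R: 0 + 2(102.7) = 205.4

132 kmol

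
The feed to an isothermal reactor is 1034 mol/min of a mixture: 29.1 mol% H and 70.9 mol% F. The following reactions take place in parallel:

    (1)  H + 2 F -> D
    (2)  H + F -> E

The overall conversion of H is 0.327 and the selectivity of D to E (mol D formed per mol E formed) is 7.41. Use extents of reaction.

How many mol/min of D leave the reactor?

86.7 mol/min

Conversion of H: H consumed = 0.327 × 300.9 = 98.39 mol/min = 1ξ₁ + 1ξ₂.
Selectivity: 1ξ₁ / (1ξ₂) = 7.41 → ξ₁ = 7.41 ξ₂.
Substitute: (1·7.41 + 1) ξ₂ = 98.39 → ξ₂ = 11.7 mol/min, ξ₁ = 86.69 mol/min.
Outlet amounts (n = n₀ + Σ ν·ξ):
  H: 300.9 − 1(86.69) − 1(11.7) = 202.5
  F: 733.1 − 2(86.69) − 1(11.7) = 548
  D: 0 + 1(86.69) = 86.69
  E: 0 + 1(11.7) = 11.7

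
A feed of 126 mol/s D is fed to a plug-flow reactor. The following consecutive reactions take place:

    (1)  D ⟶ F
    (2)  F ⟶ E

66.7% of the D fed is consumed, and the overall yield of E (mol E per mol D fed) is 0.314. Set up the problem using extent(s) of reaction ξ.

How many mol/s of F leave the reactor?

44.5 mol/s

Conversion of D: D consumed = 1ξ₁ = 0.667 × 126 → ξ₁ = 84.04 mol/s.
Yield of E: 1ξ₂ / 126 = 0.314 → ξ₂ = 39.56 mol/s.
Outlet amounts (n = n₀ + Σ ν·ξ):
  D: 126 − 1(84.04) = 41.96
  F: 0 + 1(84.04) − 1(39.56) = 44.48
  E: 0 + 1(39.56) = 39.56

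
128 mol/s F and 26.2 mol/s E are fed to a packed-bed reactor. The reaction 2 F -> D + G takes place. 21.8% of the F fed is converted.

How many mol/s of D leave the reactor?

14 mol/s

F reacted = 0.218 × 128 = 27.9 mol/s; ν_F = −2, so ξ = 27.9/2 = 13.95 mol/s.
Outlet amounts (n = n₀ + ν ξ):
  F: 128 − 2(13.95) = 100.1
  D: 0 + 1(13.95) = 13.95
  G: 0 + 1(13.95) = 13.95
  E: 26.2 (inert)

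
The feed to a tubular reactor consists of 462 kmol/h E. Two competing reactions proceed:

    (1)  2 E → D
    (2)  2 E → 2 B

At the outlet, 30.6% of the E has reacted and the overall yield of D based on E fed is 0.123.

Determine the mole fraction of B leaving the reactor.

Yield of D: 1ξ₁ / 462 = 0.123 → ξ₁ = 56.83 kmol/h.
Conversion of E: 2ξ₁ + 2ξ₂ = 0.306 × 462 = 141.4 → ξ₂ = 13.86 kmol/h.
Outlet amounts (n = n₀ + Σ ν·ξ):
  E: 462 − 2(56.83) − 2(13.86) = 320.6
  D: 0 + 1(56.83) = 56.83
  B: 0 + 2(13.86) = 27.72
Total out = 405.2 kmol/h; y_B = 27.72 / 405.2 = 0.06842.

0.0684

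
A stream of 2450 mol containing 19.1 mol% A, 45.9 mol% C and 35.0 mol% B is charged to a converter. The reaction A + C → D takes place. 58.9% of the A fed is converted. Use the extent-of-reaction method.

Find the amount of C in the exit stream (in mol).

A reacted = 0.589 × 467.9 = 275.6 mol; ν_A = −1, so ξ = 275.6/1 = 275.6 mol.
Outlet amounts (n = n₀ + ν ξ):
  A: 467.9 − 1(275.6) = 192.3
  C: 1125 − 1(275.6) = 848.9
  D: 0 + 1(275.6) = 275.6
  B: 857.5 (inert)

849 mol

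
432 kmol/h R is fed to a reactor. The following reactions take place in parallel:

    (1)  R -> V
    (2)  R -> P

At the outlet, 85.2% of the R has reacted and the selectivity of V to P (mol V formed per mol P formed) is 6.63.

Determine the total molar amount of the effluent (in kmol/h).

Conversion of R: R consumed = 0.852 × 432 = 368.1 kmol/h = 1ξ₁ + 1ξ₂.
Selectivity: 1ξ₁ / (1ξ₂) = 6.63 → ξ₁ = 6.63 ξ₂.
Substitute: (1·6.63 + 1) ξ₂ = 368.1 → ξ₂ = 48.24 kmol/h, ξ₁ = 319.8 kmol/h.
Outlet amounts (n = n₀ + Σ ν·ξ):
  R: 432 − 1(319.8) − 1(48.24) = 63.94
  V: 0 + 1(319.8) = 319.8
  P: 0 + 1(48.24) = 48.24
Total out = 63.94 + 319.8 + 48.24 = 432 kmol/h.

432 kmol/h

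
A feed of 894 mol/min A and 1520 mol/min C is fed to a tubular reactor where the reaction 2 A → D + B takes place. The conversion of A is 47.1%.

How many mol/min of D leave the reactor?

211 mol/min

A reacted = 0.471 × 894 = 421.1 mol/min; ν_A = −2, so ξ = 421.1/2 = 210.5 mol/min.
Outlet amounts (n = n₀ + ν ξ):
  A: 894 − 2(210.5) = 472.9
  D: 0 + 1(210.5) = 210.5
  B: 0 + 1(210.5) = 210.5
  C: 1520 (inert)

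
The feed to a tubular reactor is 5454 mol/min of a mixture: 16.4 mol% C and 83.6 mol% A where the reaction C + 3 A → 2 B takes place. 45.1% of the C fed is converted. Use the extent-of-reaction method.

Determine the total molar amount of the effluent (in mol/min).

C reacted = 0.451 × 894.5 = 403.4 mol/min; ν_C = −1, so ξ = 403.4/1 = 403.4 mol/min.
Outlet amounts (n = n₀ + ν ξ):
  C: 894.5 − 1(403.4) = 491.1
  A: 4560 − 3(403.4) = 3349
  B: 0 + 2(403.4) = 806.8
Total out = 491.1 + 3349 + 806.8 = 4647 mol/min.

4650 mol/min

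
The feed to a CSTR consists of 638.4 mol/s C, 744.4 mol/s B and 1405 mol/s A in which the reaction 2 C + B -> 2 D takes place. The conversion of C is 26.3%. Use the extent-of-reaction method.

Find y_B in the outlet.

C reacted = 0.263 × 638.4 = 167.9 mol/s; ν_C = −2, so ξ = 167.9/2 = 83.95 mol/s.
Outlet amounts (n = n₀ + ν ξ):
  C: 638.4 − 2(83.95) = 470.5
  B: 744.4 − 1(83.95) = 660.5
  D: 0 + 2(83.95) = 167.9
  A: 1405 (inert)
Total out = 2704 mol/s; y_B = 660.5 / 2704 = 0.2443.

0.244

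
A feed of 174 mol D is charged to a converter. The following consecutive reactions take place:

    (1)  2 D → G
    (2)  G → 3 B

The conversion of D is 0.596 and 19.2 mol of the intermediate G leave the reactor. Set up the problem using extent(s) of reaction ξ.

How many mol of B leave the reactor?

98 mol

Conversion of D: D consumed = 2ξ₁ = 0.596 × 174 → ξ₁ = 51.85 mol.
G balance: n_G = 0 + 1ξ₁ − 1ξ₂ = 19.2 → ξ₂ = (1·51.85 − 19.2)/1 = 32.65 mol.
Outlet amounts (n = n₀ + Σ ν·ξ):
  D: 174 − 2(51.85) = 70.3
  G: 0 + 1(51.85) − 1(32.65) = 19.2
  B: 0 + 3(32.65) = 97.96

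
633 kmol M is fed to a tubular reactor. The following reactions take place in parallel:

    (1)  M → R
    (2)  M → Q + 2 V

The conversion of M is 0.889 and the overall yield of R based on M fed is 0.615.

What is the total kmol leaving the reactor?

980 kmol

Yield of R: 1ξ₁ / 633 = 0.615 → ξ₁ = 389.3 kmol.
Conversion of M: 1ξ₁ + 1ξ₂ = 0.889 × 633 = 562.7 → ξ₂ = 173.4 kmol.
Outlet amounts (n = n₀ + Σ ν·ξ):
  M: 633 − 1(389.3) − 1(173.4) = 70.26
  R: 0 + 1(389.3) = 389.3
  Q: 0 + 1(173.4) = 173.4
  V: 0 + 2(173.4) = 346.9
Total out = 70.26 + 389.3 + 173.4 + 346.9 = 979.9 kmol.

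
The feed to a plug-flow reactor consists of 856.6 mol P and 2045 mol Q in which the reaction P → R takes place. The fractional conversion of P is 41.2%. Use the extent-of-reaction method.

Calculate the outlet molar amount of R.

353 mol

P reacted = 0.412 × 856.6 = 352.9 mol; ν_P = −1, so ξ = 352.9/1 = 352.9 mol.
Outlet amounts (n = n₀ + ν ξ):
  P: 856.6 − 1(352.9) = 503.7
  R: 0 + 1(352.9) = 352.9
  Q: 2045 (inert)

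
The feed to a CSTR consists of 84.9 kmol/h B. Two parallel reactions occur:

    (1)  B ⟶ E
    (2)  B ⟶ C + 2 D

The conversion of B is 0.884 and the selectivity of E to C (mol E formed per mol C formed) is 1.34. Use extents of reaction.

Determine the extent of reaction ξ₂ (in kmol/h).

ξ₂ = 32.1 kmol/h

Conversion of B: B consumed = 0.884 × 84.9 = 75.05 kmol/h = 1ξ₁ + 1ξ₂.
Selectivity: 1ξ₁ / (1ξ₂) = 1.34 → ξ₁ = 1.34 ξ₂.
Substitute: (1·1.34 + 1) ξ₂ = 75.05 → ξ₂ = 32.07 kmol/h, ξ₁ = 42.98 kmol/h.
Outlet amounts (n = n₀ + Σ ν·ξ):
  B: 84.9 − 1(42.98) − 1(32.07) = 9.848
  E: 0 + 1(42.98) = 42.98
  C: 0 + 1(32.07) = 32.07
  D: 0 + 2(32.07) = 64.15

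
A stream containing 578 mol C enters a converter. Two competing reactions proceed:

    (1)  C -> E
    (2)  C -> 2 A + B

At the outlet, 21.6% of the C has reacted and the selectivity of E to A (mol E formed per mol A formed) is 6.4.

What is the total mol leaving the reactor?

596 mol

Conversion of C: C consumed = 0.216 × 578 = 124.8 mol = 1ξ₁ + 1ξ₂.
Selectivity: 1ξ₁ / (2ξ₂) = 6.4 → ξ₁ = 12.8 ξ₂.
Substitute: (1·12.8 + 1) ξ₂ = 124.8 → ξ₂ = 9.047 mol, ξ₁ = 115.8 mol.
Outlet amounts (n = n₀ + Σ ν·ξ):
  C: 578 − 1(115.8) − 1(9.047) = 453.2
  E: 0 + 1(115.8) = 115.8
  A: 0 + 2(9.047) = 18.09
  B: 0 + 1(9.047) = 9.047
Total out = 453.2 + 115.8 + 18.09 + 9.047 = 596.1 mol.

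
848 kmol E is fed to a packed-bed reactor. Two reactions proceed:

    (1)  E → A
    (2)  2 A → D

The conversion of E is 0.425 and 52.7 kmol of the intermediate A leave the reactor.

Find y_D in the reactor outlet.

Conversion of E: E consumed = 1ξ₁ = 0.425 × 848 → ξ₁ = 360.4 kmol.
A balance: n_A = 0 + 1ξ₁ − 2ξ₂ = 52.7 → ξ₂ = (1·360.4 − 52.7)/2 = 153.8 kmol.
Outlet amounts (n = n₀ + Σ ν·ξ):
  E: 848 − 1(360.4) = 487.6
  A: 0 + 1(360.4) − 2(153.8) = 52.7
  D: 0 + 1(153.8) = 153.8
Total out = 694.1 kmol; y_D = 153.8 / 694.1 = 0.2216.

0.222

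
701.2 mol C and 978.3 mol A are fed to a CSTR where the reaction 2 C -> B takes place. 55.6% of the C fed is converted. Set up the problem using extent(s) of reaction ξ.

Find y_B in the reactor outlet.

C reacted = 0.556 × 701.2 = 389.9 mol; ν_C = −2, so ξ = 389.9/2 = 194.9 mol.
Outlet amounts (n = n₀ + ν ξ):
  C: 701.2 − 2(194.9) = 311.3
  B: 0 + 1(194.9) = 194.9
  A: 978.3 (inert)
Total out = 1485 mol; y_B = 194.9 / 1485 = 0.1313.

0.131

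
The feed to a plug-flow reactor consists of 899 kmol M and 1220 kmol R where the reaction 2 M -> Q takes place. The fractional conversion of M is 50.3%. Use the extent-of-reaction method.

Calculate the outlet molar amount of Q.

226 kmol

M reacted = 0.503 × 899 = 452.2 kmol; ν_M = −2, so ξ = 452.2/2 = 226.1 kmol.
Outlet amounts (n = n₀ + ν ξ):
  M: 899 − 2(226.1) = 446.8
  Q: 0 + 1(226.1) = 226.1
  R: 1220 (inert)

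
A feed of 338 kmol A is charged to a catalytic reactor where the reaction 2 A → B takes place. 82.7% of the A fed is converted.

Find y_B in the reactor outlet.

0.705

A reacted = 0.827 × 338 = 279.5 kmol; ν_A = −2, so ξ = 279.5/2 = 139.8 kmol.
Outlet amounts (n = n₀ + ν ξ):
  A: 338 − 2(139.8) = 58.47
  B: 0 + 1(139.8) = 139.8
Total out = 198.2 kmol; y_B = 139.8 / 198.2 = 0.705.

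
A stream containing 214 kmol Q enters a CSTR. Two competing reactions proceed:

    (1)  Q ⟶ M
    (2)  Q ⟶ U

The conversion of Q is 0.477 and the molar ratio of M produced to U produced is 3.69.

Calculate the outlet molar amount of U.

21.8 kmol

Conversion of Q: Q consumed = 0.477 × 214 = 102.1 kmol = 1ξ₁ + 1ξ₂.
Selectivity: 1ξ₁ / (1ξ₂) = 3.69 → ξ₁ = 3.69 ξ₂.
Substitute: (1·3.69 + 1) ξ₂ = 102.1 → ξ₂ = 21.77 kmol, ξ₁ = 80.31 kmol.
Outlet amounts (n = n₀ + Σ ν·ξ):
  Q: 214 − 1(80.31) − 1(21.77) = 111.9
  M: 0 + 1(80.31) = 80.31
  U: 0 + 1(21.77) = 21.77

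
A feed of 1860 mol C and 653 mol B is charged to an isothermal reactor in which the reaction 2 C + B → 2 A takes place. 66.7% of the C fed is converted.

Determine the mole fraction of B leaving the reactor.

C reacted = 0.667 × 1860 = 1241 mol; ν_C = −2, so ξ = 1241/2 = 620.3 mol.
Outlet amounts (n = n₀ + ν ξ):
  C: 1860 − 2(620.3) = 619.4
  B: 653 − 1(620.3) = 32.69
  A: 0 + 2(620.3) = 1241
Total out = 1893 mol; y_B = 32.69 / 1893 = 0.01727.

0.0173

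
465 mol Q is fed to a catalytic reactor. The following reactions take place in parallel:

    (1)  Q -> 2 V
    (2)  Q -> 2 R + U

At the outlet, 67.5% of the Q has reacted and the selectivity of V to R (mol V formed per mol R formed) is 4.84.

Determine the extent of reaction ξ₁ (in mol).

Conversion of Q: Q consumed = 0.675 × 465 = 313.9 mol = 1ξ₁ + 1ξ₂.
Selectivity: 2ξ₁ / (2ξ₂) = 4.84 → ξ₁ = 4.84 ξ₂.
Substitute: (1·4.84 + 1) ξ₂ = 313.9 → ξ₂ = 53.75 mol, ξ₁ = 260.1 mol.
Outlet amounts (n = n₀ + Σ ν·ξ):
  Q: 465 − 1(260.1) − 1(53.75) = 151.1
  V: 0 + 2(260.1) = 520.3
  R: 0 + 2(53.75) = 107.5
  U: 0 + 1(53.75) = 53.75

ξ₁ = 260 mol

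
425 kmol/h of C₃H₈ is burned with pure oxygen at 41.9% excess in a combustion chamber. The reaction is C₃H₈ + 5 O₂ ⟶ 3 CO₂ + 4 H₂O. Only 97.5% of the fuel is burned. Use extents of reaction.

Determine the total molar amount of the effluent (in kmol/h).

Stoichiometric O₂ = 5 × 425 = 2125 kmol/h; O₂ fed = 2125 × 1.419 = 3015 kmol/h.
Fuel reacted = 0.975 × 425 → ξ = 414.4 kmol/h.
Outlet (n = n₀ + ν ξ):
  C₃H₈: 425 − 1(414.4) = 10.62
  O₂: 3015 − 5(414.4) = 943.5
  CO₂: 0 + 3(414.4) = 1243
  H₂O: 0 + 4(414.4) = 1658
Total out = 10.62 + 943.5 + 1243 + 1658 = 3855 kmol/h.

3850 kmol/h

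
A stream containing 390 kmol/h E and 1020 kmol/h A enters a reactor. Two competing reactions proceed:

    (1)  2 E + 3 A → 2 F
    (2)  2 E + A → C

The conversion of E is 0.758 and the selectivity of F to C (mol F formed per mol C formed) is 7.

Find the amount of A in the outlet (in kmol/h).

Conversion of E: E consumed = 0.758 × 390 = 295.6 kmol/h = 2ξ₁ + 2ξ₂.
Selectivity: 2ξ₁ / (1ξ₂) = 7 → ξ₁ = 3.5 ξ₂.
Substitute: (2·3.5 + 2) ξ₂ = 295.6 → ξ₂ = 32.85 kmol/h, ξ₁ = 115 kmol/h.
Outlet amounts (n = n₀ + Σ ν·ξ):
  E: 390 − 2(115) − 2(32.85) = 94.38
  A: 1020 − 3(115) − 1(32.85) = 642.3
  F: 0 + 2(115) = 229.9
  C: 0 + 1(32.85) = 32.85

642 kmol/h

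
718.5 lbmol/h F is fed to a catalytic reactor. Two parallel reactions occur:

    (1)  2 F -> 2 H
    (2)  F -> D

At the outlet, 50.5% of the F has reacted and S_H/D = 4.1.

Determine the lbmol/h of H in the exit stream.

Conversion of F: F consumed = 0.505 × 718.5 = 362.8 lbmol/h = 2ξ₁ + 1ξ₂.
Selectivity: 2ξ₁ / (1ξ₂) = 4.1 → ξ₁ = 2.05 ξ₂.
Substitute: (2·2.05 + 1) ξ₂ = 362.8 → ξ₂ = 71.15 lbmol/h, ξ₁ = 145.8 lbmol/h.
Outlet amounts (n = n₀ + Σ ν·ξ):
  F: 718.5 − 2(145.8) − 1(71.15) = 355.7
  H: 0 + 2(145.8) = 291.7
  D: 0 + 1(71.15) = 71.15

292 lbmol/h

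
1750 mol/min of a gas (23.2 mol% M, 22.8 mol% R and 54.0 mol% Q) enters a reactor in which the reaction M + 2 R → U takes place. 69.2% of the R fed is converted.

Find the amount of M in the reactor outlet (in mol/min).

R reacted = 0.692 × 399 = 276.1 mol/min; ν_R = −2, so ξ = 276.1/2 = 138.1 mol/min.
Outlet amounts (n = n₀ + ν ξ):
  M: 406 − 1(138.1) = 267.9
  R: 399 − 2(138.1) = 122.9
  U: 0 + 1(138.1) = 138.1
  Q: 945 (inert)

268 mol/min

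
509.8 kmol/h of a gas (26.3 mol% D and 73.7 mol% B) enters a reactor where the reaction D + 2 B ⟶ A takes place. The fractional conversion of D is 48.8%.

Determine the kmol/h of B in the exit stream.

245 kmol/h

D reacted = 0.488 × 134.1 = 65.43 kmol/h; ν_D = −1, so ξ = 65.43/1 = 65.43 kmol/h.
Outlet amounts (n = n₀ + ν ξ):
  D: 134.1 − 1(65.43) = 68.65
  B: 375.7 − 2(65.43) = 244.9
  A: 0 + 1(65.43) = 65.43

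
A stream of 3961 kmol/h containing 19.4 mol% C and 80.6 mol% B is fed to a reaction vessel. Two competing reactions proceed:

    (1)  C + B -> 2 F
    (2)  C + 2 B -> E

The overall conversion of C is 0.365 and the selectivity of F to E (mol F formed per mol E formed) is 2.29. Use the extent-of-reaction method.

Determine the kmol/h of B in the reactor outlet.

2780 kmol/h

Conversion of C: C consumed = 0.365 × 768.4 = 280.5 kmol/h = 1ξ₁ + 1ξ₂.
Selectivity: 2ξ₁ / (1ξ₂) = 2.29 → ξ₁ = 1.145 ξ₂.
Substitute: (1·1.145 + 1) ξ₂ = 280.5 → ξ₂ = 130.8 kmol/h, ξ₁ = 149.7 kmol/h.
Outlet amounts (n = n₀ + Σ ν·ξ):
  C: 768.4 − 1(149.7) − 1(130.8) = 488
  B: 3193 − 1(149.7) − 2(130.8) = 2781
  F: 0 + 2(149.7) = 299.4
  E: 0 + 1(130.8) = 130.8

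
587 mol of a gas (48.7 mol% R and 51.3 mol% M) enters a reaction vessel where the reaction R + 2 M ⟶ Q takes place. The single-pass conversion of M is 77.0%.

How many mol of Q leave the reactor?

116 mol

M reacted = 0.77 × 301.1 = 231.9 mol; ν_M = −2, so ξ = 231.9/2 = 115.9 mol.
Outlet amounts (n = n₀ + ν ξ):
  R: 285.9 − 1(115.9) = 169.9
  M: 301.1 − 2(115.9) = 69.26
  Q: 0 + 1(115.9) = 115.9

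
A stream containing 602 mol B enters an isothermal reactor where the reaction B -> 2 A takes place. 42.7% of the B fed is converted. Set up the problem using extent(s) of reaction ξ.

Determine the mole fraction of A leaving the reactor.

B reacted = 0.427 × 602 = 257.1 mol; ν_B = −1, so ξ = 257.1/1 = 257.1 mol.
Outlet amounts (n = n₀ + ν ξ):
  B: 602 − 1(257.1) = 344.9
  A: 0 + 2(257.1) = 514.1
Total out = 859.1 mol; y_A = 514.1 / 859.1 = 0.5985.

0.598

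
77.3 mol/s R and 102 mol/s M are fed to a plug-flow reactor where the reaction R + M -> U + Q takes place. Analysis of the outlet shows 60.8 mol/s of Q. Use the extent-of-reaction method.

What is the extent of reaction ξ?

For Q: n = n₀ + 1ξ → 60.8 = 0 + 1ξ, giving ξ = 60.8 mol/s.
Outlet amounts (n = n₀ + ν ξ):
  R: 77.3 − 1(60.8) = 16.5
  M: 102 − 1(60.8) = 41.2
  U: 0 + 1(60.8) = 60.8
  Q: 0 + 1(60.8) = 60.8

ξ = 60.8 mol/s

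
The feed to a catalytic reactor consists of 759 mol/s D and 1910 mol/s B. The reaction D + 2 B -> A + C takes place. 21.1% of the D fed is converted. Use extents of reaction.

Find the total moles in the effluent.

2510 mol/s

D reacted = 0.211 × 759 = 160.1 mol/s; ν_D = −1, so ξ = 160.1/1 = 160.1 mol/s.
Outlet amounts (n = n₀ + ν ξ):
  D: 759 − 1(160.1) = 598.9
  B: 1910 − 2(160.1) = 1590
  A: 0 + 1(160.1) = 160.1
  C: 0 + 1(160.1) = 160.1
Total out = 598.9 + 1590 + 160.1 + 160.1 = 2509 mol/s.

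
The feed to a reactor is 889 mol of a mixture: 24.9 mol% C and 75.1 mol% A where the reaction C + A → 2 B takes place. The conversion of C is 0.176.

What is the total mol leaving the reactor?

C reacted = 0.176 × 221.4 = 38.96 mol; ν_C = −1, so ξ = 38.96/1 = 38.96 mol.
Outlet amounts (n = n₀ + ν ξ):
  C: 221.4 − 1(38.96) = 182.4
  A: 667.6 − 1(38.96) = 628.7
  B: 0 + 2(38.96) = 77.92
Total out = 182.4 + 628.7 + 77.92 = 889 mol.

889 mol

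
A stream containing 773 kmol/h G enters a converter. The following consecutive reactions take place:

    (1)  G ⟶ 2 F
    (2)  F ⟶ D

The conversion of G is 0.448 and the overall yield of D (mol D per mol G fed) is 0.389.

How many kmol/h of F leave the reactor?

Conversion of G: G consumed = 1ξ₁ = 0.448 × 773 → ξ₁ = 346.3 kmol/h.
Yield of D: 1ξ₂ / 773 = 0.389 → ξ₂ = 300.7 kmol/h.
Outlet amounts (n = n₀ + Σ ν·ξ):
  G: 773 − 1(346.3) = 426.7
  F: 0 + 2(346.3) − 1(300.7) = 391.9
  D: 0 + 1(300.7) = 300.7

392 kmol/h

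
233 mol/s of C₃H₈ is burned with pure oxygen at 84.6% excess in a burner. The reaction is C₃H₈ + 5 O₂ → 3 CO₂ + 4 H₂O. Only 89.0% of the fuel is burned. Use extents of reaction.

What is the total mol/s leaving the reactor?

2590 mol/s

Stoichiometric O₂ = 5 × 233 = 1165 mol/s; O₂ fed = 1165 × 1.846 = 2151 mol/s.
Fuel reacted = 0.89 × 233 → ξ = 207.4 mol/s.
Outlet (n = n₀ + ν ξ):
  C₃H₈: 233 − 1(207.4) = 25.63
  O₂: 2151 − 5(207.4) = 1114
  CO₂: 0 + 3(207.4) = 622.1
  H₂O: 0 + 4(207.4) = 829.5
Total out = 25.63 + 1114 + 622.1 + 829.5 = 2591 mol/s.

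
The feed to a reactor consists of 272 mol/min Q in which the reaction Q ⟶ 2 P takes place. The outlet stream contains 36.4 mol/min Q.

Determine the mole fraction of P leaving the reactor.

For Q: n = n₀ − 1ξ → 36.4 = 272 − 1ξ, giving ξ = 235.6 mol/min.
Outlet amounts (n = n₀ + ν ξ):
  Q: 272 − 1(235.6) = 36.4
  P: 0 + 2(235.6) = 471.2
Total out = 507.6 mol/min; y_P = 471.2 / 507.6 = 0.9283.

0.928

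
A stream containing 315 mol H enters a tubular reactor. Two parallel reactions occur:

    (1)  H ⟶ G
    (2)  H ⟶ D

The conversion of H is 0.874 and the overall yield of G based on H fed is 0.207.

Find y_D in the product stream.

Yield of G: 1ξ₁ / 315 = 0.207 → ξ₁ = 65.2 mol.
Conversion of H: 1ξ₁ + 1ξ₂ = 0.874 × 315 = 275.3 → ξ₂ = 210.1 mol.
Outlet amounts (n = n₀ + Σ ν·ξ):
  H: 315 − 1(65.2) − 1(210.1) = 39.69
  G: 0 + 1(65.2) = 65.2
  D: 0 + 1(210.1) = 210.1
Total out = 315 mol; y_D = 210.1 / 315 = 0.667.

0.667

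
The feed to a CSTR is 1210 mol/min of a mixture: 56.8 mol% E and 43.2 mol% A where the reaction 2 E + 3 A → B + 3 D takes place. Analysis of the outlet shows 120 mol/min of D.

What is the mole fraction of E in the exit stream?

For D: n = n₀ + 3ξ → 120 = 0 + 3ξ, giving ξ = 40 mol/min.
Outlet amounts (n = n₀ + ν ξ):
  E: 687.3 − 2(40) = 607.3
  A: 522.7 − 3(40) = 402.7
  B: 0 + 1(40) = 40
  D: 0 + 3(40) = 120
Total out = 1170 mol/min; y_E = 607.3 / 1170 = 0.519.

0.519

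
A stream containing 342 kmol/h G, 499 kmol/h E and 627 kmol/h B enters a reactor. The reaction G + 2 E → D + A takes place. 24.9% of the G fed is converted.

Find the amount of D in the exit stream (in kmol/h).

G reacted = 0.249 × 342 = 85.16 kmol/h; ν_G = −1, so ξ = 85.16/1 = 85.16 kmol/h.
Outlet amounts (n = n₀ + ν ξ):
  G: 342 − 1(85.16) = 256.8
  E: 499 − 2(85.16) = 328.7
  D: 0 + 1(85.16) = 85.16
  A: 0 + 1(85.16) = 85.16
  B: 627 (inert)

85.2 kmol/h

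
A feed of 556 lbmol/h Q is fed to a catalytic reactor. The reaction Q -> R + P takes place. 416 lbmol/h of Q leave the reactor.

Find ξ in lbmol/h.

ξ = 140 lbmol/h

For Q: n = n₀ − 1ξ → 416 = 556 − 1ξ, giving ξ = 140 lbmol/h.
Outlet amounts (n = n₀ + ν ξ):
  Q: 556 − 1(140) = 416
  R: 0 + 1(140) = 140
  P: 0 + 1(140) = 140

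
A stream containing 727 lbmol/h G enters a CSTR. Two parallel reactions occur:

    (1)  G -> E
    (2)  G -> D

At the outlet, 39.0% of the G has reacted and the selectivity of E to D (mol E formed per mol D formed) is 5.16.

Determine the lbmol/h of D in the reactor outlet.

Conversion of G: G consumed = 0.39 × 727 = 283.5 lbmol/h = 1ξ₁ + 1ξ₂.
Selectivity: 1ξ₁ / (1ξ₂) = 5.16 → ξ₁ = 5.16 ξ₂.
Substitute: (1·5.16 + 1) ξ₂ = 283.5 → ξ₂ = 46.03 lbmol/h, ξ₁ = 237.5 lbmol/h.
Outlet amounts (n = n₀ + Σ ν·ξ):
  G: 727 − 1(237.5) − 1(46.03) = 443.5
  E: 0 + 1(237.5) = 237.5
  D: 0 + 1(46.03) = 46.03

46 lbmol/h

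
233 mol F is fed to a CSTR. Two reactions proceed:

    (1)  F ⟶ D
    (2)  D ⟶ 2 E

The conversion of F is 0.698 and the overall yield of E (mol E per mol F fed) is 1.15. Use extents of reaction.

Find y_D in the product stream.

Conversion of F: F consumed = 1ξ₁ = 0.698 × 233 → ξ₁ = 162.6 mol.
Yield of E: 2ξ₂ / 233 = 1.15 → ξ₂ = 134 mol.
Outlet amounts (n = n₀ + Σ ν·ξ):
  F: 233 − 1(162.6) = 70.37
  D: 0 + 1(162.6) − 1(134) = 28.66
  E: 0 + 2(134) = 267.9
Total out = 367 mol; y_D = 28.66 / 367 = 0.0781.

0.0781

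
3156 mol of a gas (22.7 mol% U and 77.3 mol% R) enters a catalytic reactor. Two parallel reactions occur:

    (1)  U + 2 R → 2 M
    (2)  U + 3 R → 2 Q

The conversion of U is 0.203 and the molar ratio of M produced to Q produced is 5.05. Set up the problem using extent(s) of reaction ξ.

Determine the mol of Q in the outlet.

48.1 mol

Conversion of U: U consumed = 0.203 × 716.4 = 145.4 mol = 1ξ₁ + 1ξ₂.
Selectivity: 2ξ₁ / (2ξ₂) = 5.05 → ξ₁ = 5.05 ξ₂.
Substitute: (1·5.05 + 1) ξ₂ = 145.4 → ξ₂ = 24.04 mol, ξ₁ = 121.4 mol.
Outlet amounts (n = n₀ + Σ ν·ξ):
  U: 716.4 − 1(121.4) − 1(24.04) = 571
  R: 2440 − 2(121.4) − 3(24.04) = 2125
  M: 0 + 2(121.4) = 242.8
  Q: 0 + 2(24.04) = 48.08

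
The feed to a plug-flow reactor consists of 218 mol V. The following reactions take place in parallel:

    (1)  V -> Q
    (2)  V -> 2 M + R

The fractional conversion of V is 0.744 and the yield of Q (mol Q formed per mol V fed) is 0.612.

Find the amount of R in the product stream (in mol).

28.8 mol

Yield of Q: 1ξ₁ / 218 = 0.612 → ξ₁ = 133.4 mol.
Conversion of V: 1ξ₁ + 1ξ₂ = 0.744 × 218 = 162.2 → ξ₂ = 28.78 mol.
Outlet amounts (n = n₀ + Σ ν·ξ):
  V: 218 − 1(133.4) − 1(28.78) = 55.81
  Q: 0 + 1(133.4) = 133.4
  M: 0 + 2(28.78) = 57.55
  R: 0 + 1(28.78) = 28.78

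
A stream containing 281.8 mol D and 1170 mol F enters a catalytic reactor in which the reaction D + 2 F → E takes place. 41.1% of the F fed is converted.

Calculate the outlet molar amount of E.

240 mol

F reacted = 0.411 × 1170 = 480.9 mol; ν_F = −2, so ξ = 480.9/2 = 240.4 mol.
Outlet amounts (n = n₀ + ν ξ):
  D: 281.8 − 1(240.4) = 41.37
  F: 1170 − 2(240.4) = 689.1
  E: 0 + 1(240.4) = 240.4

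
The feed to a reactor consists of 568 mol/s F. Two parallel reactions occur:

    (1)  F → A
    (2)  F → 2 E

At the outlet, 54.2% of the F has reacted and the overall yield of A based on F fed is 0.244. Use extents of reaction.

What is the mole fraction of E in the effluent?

Yield of A: 1ξ₁ / 568 = 0.244 → ξ₁ = 138.6 mol/s.
Conversion of F: 1ξ₁ + 1ξ₂ = 0.542 × 568 = 307.9 → ξ₂ = 169.3 mol/s.
Outlet amounts (n = n₀ + Σ ν·ξ):
  F: 568 − 1(138.6) − 1(169.3) = 260.1
  A: 0 + 1(138.6) = 138.6
  E: 0 + 2(169.3) = 338.5
Total out = 737.3 mol/s; y_E = 338.5 / 737.3 = 0.4592.

0.459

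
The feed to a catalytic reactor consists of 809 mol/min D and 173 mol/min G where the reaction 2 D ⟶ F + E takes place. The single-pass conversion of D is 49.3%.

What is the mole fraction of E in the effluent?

0.203

D reacted = 0.493 × 809 = 398.8 mol/min; ν_D = −2, so ξ = 398.8/2 = 199.4 mol/min.
Outlet amounts (n = n₀ + ν ξ):
  D: 809 − 2(199.4) = 410.2
  F: 0 + 1(199.4) = 199.4
  E: 0 + 1(199.4) = 199.4
  G: 173 (inert)
Total out = 982 mol/min; y_E = 199.4 / 982 = 0.2031.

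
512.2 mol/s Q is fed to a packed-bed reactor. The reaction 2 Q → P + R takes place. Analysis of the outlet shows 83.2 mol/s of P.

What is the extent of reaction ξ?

For P: n = n₀ + 1ξ → 83.2 = 0 + 1ξ, giving ξ = 83.2 mol/s.
Outlet amounts (n = n₀ + ν ξ):
  Q: 512.2 − 2(83.2) = 345.8
  P: 0 + 1(83.2) = 83.2
  R: 0 + 1(83.2) = 83.2

ξ = 83.2 mol/s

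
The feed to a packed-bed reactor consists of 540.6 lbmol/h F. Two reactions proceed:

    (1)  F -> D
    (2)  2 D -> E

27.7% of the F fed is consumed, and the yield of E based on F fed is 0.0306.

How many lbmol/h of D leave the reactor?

117 lbmol/h

Conversion of F: F consumed = 1ξ₁ = 0.277 × 540.6 → ξ₁ = 149.7 lbmol/h.
Yield of E: 1ξ₂ / 540.6 = 0.0306 → ξ₂ = 16.54 lbmol/h.
Outlet amounts (n = n₀ + Σ ν·ξ):
  F: 540.6 − 1(149.7) = 390.9
  D: 0 + 1(149.7) − 2(16.54) = 116.7
  E: 0 + 1(16.54) = 16.54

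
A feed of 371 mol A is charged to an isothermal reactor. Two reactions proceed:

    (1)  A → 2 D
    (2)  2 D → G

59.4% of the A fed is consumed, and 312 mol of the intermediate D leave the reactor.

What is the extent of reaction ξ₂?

Conversion of A: A consumed = 1ξ₁ = 0.594 × 371 → ξ₁ = 220.4 mol.
D balance: n_D = 0 + 2ξ₁ − 2ξ₂ = 312 → ξ₂ = (2·220.4 − 312)/2 = 64.37 mol.
Outlet amounts (n = n₀ + Σ ν·ξ):
  A: 371 − 1(220.4) = 150.6
  D: 0 + 2(220.4) − 2(64.37) = 312
  G: 0 + 1(64.37) = 64.37

ξ₂ = 64.4 mol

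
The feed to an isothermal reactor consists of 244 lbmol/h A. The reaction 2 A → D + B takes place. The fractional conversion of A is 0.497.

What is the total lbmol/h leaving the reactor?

244 lbmol/h

A reacted = 0.497 × 244 = 121.3 lbmol/h; ν_A = −2, so ξ = 121.3/2 = 60.63 lbmol/h.
Outlet amounts (n = n₀ + ν ξ):
  A: 244 − 2(60.63) = 122.7
  D: 0 + 1(60.63) = 60.63
  B: 0 + 1(60.63) = 60.63
Total out = 122.7 + 60.63 + 60.63 = 244 lbmol/h.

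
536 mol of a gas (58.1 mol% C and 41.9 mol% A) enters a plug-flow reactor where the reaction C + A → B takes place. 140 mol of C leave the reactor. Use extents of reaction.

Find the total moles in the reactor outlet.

365 mol

For C: n = n₀ − 1ξ → 140 = 311.4 − 1ξ, giving ξ = 171.4 mol.
Outlet amounts (n = n₀ + ν ξ):
  C: 311.4 − 1(171.4) = 140
  A: 224.6 − 1(171.4) = 53.17
  B: 0 + 1(171.4) = 171.4
Total out = 140 + 53.17 + 171.4 = 364.6 mol.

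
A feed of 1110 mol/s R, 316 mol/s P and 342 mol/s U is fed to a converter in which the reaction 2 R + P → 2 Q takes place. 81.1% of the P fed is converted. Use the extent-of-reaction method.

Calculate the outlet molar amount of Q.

P reacted = 0.811 × 316 = 256.3 mol/s; ν_P = −1, so ξ = 256.3/1 = 256.3 mol/s.
Outlet amounts (n = n₀ + ν ξ):
  R: 1110 − 2(256.3) = 597.4
  P: 316 − 1(256.3) = 59.72
  Q: 0 + 2(256.3) = 512.6
  U: 342 (inert)

513 mol/s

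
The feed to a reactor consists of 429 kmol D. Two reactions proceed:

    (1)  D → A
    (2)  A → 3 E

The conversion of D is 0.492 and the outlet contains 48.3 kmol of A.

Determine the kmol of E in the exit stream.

Conversion of D: D consumed = 1ξ₁ = 0.492 × 429 → ξ₁ = 211.1 kmol.
A balance: n_A = 0 + 1ξ₁ − 1ξ₂ = 48.3 → ξ₂ = (1·211.1 − 48.3)/1 = 162.8 kmol.
Outlet amounts (n = n₀ + Σ ν·ξ):
  D: 429 − 1(211.1) = 217.9
  A: 0 + 1(211.1) − 1(162.8) = 48.3
  E: 0 + 3(162.8) = 488.3

488 kmol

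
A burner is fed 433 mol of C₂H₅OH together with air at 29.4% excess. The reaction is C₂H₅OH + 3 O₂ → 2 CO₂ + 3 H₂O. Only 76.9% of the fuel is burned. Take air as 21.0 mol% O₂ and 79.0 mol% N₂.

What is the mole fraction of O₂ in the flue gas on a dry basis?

Stoichiometric O₂ = 3 × 433 = 1299 mol; O₂ fed = 1299 × 1.294 = 1681 mol.
N₂ fed = 1681 × 79/21 = 6323 mol.
Fuel reacted = 0.769 × 433 → ξ = 333 mol.
Outlet (n = n₀ + ν ξ):
  C₂H₅OH: 433 − 1(333) = 100
  O₂: 1681 − 3(333) = 682
  N₂: 6323 (inert)
  CO₂: 0 + 2(333) = 666
  H₂O: 0 + 3(333) = 998.9
Dry total = 7771 mol; y_O₂ (dry) = 682 / 7771 = 0.08775.

0.0878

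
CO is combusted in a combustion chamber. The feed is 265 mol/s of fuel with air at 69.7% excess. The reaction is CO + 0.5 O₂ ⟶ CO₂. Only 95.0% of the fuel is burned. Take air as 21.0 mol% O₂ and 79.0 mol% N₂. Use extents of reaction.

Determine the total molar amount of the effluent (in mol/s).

1210 mol/s

Stoichiometric O₂ = 0.5 × 265 = 132.5 mol/s; O₂ fed = 132.5 × 1.697 = 224.9 mol/s.
N₂ fed = 224.9 × 79/21 = 845.9 mol/s.
Fuel reacted = 0.95 × 265 → ξ = 251.8 mol/s.
Outlet (n = n₀ + ν ξ):
  CO: 265 − 1(251.8) = 13.25
  O₂: 224.9 − 0.5(251.8) = 98.98
  N₂: 845.9 (inert)
  CO₂: 0 + 1(251.8) = 251.8
Total out = 13.25 + 98.98 + 845.9 + 251.8 = 1210 mol/s.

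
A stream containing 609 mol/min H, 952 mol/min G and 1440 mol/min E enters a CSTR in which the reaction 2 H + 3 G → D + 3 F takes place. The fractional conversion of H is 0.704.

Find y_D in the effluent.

0.0769

H reacted = 0.704 × 609 = 428.7 mol/min; ν_H = −2, so ξ = 428.7/2 = 214.4 mol/min.
Outlet amounts (n = n₀ + ν ξ):
  H: 609 − 2(214.4) = 180.3
  G: 952 − 3(214.4) = 308.9
  D: 0 + 1(214.4) = 214.4
  F: 0 + 3(214.4) = 643.1
  E: 1440 (inert)
Total out = 2787 mol/min; y_D = 214.4 / 2787 = 0.07693.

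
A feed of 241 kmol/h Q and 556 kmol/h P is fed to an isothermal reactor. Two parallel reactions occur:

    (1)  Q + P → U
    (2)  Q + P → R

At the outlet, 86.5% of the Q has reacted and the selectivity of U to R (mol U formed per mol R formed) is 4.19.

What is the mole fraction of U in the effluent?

Conversion of Q: Q consumed = 0.865 × 241 = 208.5 kmol/h = 1ξ₁ + 1ξ₂.
Selectivity: 1ξ₁ / (1ξ₂) = 4.19 → ξ₁ = 4.19 ξ₂.
Substitute: (1·4.19 + 1) ξ₂ = 208.5 → ξ₂ = 40.17 kmol/h, ξ₁ = 168.3 kmol/h.
Outlet amounts (n = n₀ + Σ ν·ξ):
  Q: 241 − 1(168.3) − 1(40.17) = 32.53
  P: 556 − 1(168.3) − 1(40.17) = 347.5
  U: 0 + 1(168.3) = 168.3
  R: 0 + 1(40.17) = 40.17
Total out = 588.5 kmol/h; y_U = 168.3 / 588.5 = 0.286.

0.286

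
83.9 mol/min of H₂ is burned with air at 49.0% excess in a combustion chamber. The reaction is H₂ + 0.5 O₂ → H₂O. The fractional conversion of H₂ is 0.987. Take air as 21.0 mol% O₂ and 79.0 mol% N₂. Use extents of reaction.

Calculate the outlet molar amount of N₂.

235 mol/min

Stoichiometric O₂ = 0.5 × 83.9 = 41.95 mol/min; O₂ fed = 41.95 × 1.490 = 62.51 mol/min.
N₂ fed = 62.51 × 79/21 = 235.1 mol/min.
Fuel reacted = 0.987 × 83.9 → ξ = 82.81 mol/min.
Outlet (n = n₀ + ν ξ):
  H₂: 83.9 − 1(82.81) = 1.091
  O₂: 62.51 − 0.5(82.81) = 21.1
  N₂: 235.1 (inert)
  H₂O: 0 + 1(82.81) = 82.81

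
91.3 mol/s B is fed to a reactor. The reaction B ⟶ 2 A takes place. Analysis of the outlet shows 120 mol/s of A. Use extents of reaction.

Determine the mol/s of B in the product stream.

For A: n = n₀ + 2ξ → 120 = 0 + 2ξ, giving ξ = 60 mol/s.
Outlet amounts (n = n₀ + ν ξ):
  B: 91.3 − 1(60) = 31.3
  A: 0 + 2(60) = 120

31.3 mol/s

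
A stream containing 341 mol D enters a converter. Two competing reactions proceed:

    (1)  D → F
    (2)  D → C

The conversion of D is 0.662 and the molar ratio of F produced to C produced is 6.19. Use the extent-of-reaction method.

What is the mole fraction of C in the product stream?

0.0921

Conversion of D: D consumed = 0.662 × 341 = 225.7 mol = 1ξ₁ + 1ξ₂.
Selectivity: 1ξ₁ / (1ξ₂) = 6.19 → ξ₁ = 6.19 ξ₂.
Substitute: (1·6.19 + 1) ξ₂ = 225.7 → ξ₂ = 31.4 mol, ξ₁ = 194.3 mol.
Outlet amounts (n = n₀ + Σ ν·ξ):
  D: 341 − 1(194.3) − 1(31.4) = 115.3
  F: 0 + 1(194.3) = 194.3
  C: 0 + 1(31.4) = 31.4
Total out = 341 mol; y_C = 31.4 / 341 = 0.09207.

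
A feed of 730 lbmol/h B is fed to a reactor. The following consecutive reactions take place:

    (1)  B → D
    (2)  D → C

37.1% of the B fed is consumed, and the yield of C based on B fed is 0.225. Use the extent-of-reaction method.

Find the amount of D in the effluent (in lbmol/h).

107 lbmol/h

Conversion of B: B consumed = 1ξ₁ = 0.371 × 730 → ξ₁ = 270.8 lbmol/h.
Yield of C: 1ξ₂ / 730 = 0.225 → ξ₂ = 164.2 lbmol/h.
Outlet amounts (n = n₀ + Σ ν·ξ):
  B: 730 − 1(270.8) = 459.2
  D: 0 + 1(270.8) − 1(164.2) = 106.6
  C: 0 + 1(164.2) = 164.2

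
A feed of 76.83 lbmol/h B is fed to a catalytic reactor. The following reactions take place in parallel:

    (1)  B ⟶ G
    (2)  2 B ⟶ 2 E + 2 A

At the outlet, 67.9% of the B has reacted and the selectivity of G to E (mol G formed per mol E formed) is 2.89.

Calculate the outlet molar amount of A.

13.4 lbmol/h

Conversion of B: B consumed = 0.679 × 76.83 = 52.17 lbmol/h = 1ξ₁ + 2ξ₂.
Selectivity: 1ξ₁ / (2ξ₂) = 2.89 → ξ₁ = 5.78 ξ₂.
Substitute: (1·5.78 + 2) ξ₂ = 52.17 → ξ₂ = 6.705 lbmol/h, ξ₁ = 38.76 lbmol/h.
Outlet amounts (n = n₀ + Σ ν·ξ):
  B: 76.83 − 1(38.76) − 2(6.705) = 24.66
  G: 0 + 1(38.76) = 38.76
  E: 0 + 2(6.705) = 13.41
  A: 0 + 2(6.705) = 13.41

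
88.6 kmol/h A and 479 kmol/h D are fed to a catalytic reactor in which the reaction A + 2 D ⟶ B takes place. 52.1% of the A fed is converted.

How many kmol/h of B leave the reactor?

46.2 kmol/h

A reacted = 0.521 × 88.6 = 46.16 kmol/h; ν_A = −1, so ξ = 46.16/1 = 46.16 kmol/h.
Outlet amounts (n = n₀ + ν ξ):
  A: 88.6 − 1(46.16) = 42.44
  D: 479 − 2(46.16) = 386.7
  B: 0 + 1(46.16) = 46.16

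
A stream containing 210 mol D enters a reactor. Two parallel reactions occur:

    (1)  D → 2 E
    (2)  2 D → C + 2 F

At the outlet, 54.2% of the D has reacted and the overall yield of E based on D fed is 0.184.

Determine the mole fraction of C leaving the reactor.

Yield of E: 2ξ₁ / 210 = 0.184 → ξ₁ = 19.32 mol.
Conversion of D: 1ξ₁ + 2ξ₂ = 0.542 × 210 = 113.8 → ξ₂ = 47.25 mol.
Outlet amounts (n = n₀ + Σ ν·ξ):
  D: 210 − 1(19.32) − 2(47.25) = 96.18
  E: 0 + 2(19.32) = 38.64
  C: 0 + 1(47.25) = 47.25
  F: 0 + 2(47.25) = 94.5
Total out = 276.6 mol; y_C = 47.25 / 276.6 = 0.1708.

0.171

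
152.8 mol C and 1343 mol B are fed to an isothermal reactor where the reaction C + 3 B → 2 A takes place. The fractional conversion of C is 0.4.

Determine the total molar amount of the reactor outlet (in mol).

C reacted = 0.4 × 152.8 = 61.12 mol; ν_C = −1, so ξ = 61.12/1 = 61.12 mol.
Outlet amounts (n = n₀ + ν ξ):
  C: 152.8 − 1(61.12) = 91.68
  B: 1343 − 3(61.12) = 1160
  A: 0 + 2(61.12) = 122.2
Total out = 91.68 + 1160 + 122.2 = 1374 mol.

1370 mol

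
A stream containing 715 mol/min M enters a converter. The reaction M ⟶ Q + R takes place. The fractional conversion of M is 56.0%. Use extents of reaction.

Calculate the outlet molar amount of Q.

400 mol/min

M reacted = 0.56 × 715 = 400.4 mol/min; ν_M = −1, so ξ = 400.4/1 = 400.4 mol/min.
Outlet amounts (n = n₀ + ν ξ):
  M: 715 − 1(400.4) = 314.6
  Q: 0 + 1(400.4) = 400.4
  R: 0 + 1(400.4) = 400.4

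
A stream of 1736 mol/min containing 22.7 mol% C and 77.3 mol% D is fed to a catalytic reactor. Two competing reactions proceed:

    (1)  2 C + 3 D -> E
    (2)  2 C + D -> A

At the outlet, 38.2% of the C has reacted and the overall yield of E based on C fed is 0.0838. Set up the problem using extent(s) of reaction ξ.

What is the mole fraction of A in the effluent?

Yield of E: 1ξ₁ / 394.1 = 0.0838 → ξ₁ = 33.02 mol/min.
Conversion of C: 2ξ₁ + 2ξ₂ = 0.382 × 394.1 = 150.5 → ξ₂ = 42.24 mol/min.
Outlet amounts (n = n₀ + Σ ν·ξ):
  C: 394.1 − 2(33.02) − 2(42.24) = 243.5
  D: 1342 − 3(33.02) − 1(42.24) = 1201
  E: 0 + 1(33.02) = 33.02
  A: 0 + 1(42.24) = 42.24
Total out = 1519 mol/min; y_A = 42.24 / 1519 = 0.0278.

0.0278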